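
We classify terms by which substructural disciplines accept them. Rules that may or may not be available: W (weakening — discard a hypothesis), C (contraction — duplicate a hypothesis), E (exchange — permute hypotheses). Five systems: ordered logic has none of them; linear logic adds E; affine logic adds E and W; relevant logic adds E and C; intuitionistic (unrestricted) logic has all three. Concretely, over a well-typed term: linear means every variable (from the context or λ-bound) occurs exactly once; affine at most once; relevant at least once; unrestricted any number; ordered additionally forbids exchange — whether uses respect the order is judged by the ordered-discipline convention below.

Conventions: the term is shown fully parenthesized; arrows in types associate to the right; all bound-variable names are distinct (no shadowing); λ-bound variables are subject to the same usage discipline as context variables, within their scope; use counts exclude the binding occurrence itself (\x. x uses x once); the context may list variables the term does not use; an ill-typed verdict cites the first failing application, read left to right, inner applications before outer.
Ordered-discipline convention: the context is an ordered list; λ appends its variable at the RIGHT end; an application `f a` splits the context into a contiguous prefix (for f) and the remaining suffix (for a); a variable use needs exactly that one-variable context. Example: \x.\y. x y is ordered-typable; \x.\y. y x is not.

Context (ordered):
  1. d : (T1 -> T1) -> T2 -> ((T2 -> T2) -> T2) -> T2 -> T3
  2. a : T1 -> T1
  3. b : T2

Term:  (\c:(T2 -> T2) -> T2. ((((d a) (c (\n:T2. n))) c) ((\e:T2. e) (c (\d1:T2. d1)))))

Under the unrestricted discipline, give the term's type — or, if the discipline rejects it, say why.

term : ((T2 -> T2) -> T2) -> T3
use counts: d: 1×, a: 1×, b: 0×, c [bound]: 3×, n [bound]: 1×, e [bound]: 1×, d1 [bound]: 1×
use order (left to right): d, a, c, n, c, e, c, d1
typing: well-typed — term : ((T2 -> T2) -> T2) -> T3
across the five disciplines: ordered ✗ | linear ✗ | affine ✗ | relevant ✗ | unrestricted ✓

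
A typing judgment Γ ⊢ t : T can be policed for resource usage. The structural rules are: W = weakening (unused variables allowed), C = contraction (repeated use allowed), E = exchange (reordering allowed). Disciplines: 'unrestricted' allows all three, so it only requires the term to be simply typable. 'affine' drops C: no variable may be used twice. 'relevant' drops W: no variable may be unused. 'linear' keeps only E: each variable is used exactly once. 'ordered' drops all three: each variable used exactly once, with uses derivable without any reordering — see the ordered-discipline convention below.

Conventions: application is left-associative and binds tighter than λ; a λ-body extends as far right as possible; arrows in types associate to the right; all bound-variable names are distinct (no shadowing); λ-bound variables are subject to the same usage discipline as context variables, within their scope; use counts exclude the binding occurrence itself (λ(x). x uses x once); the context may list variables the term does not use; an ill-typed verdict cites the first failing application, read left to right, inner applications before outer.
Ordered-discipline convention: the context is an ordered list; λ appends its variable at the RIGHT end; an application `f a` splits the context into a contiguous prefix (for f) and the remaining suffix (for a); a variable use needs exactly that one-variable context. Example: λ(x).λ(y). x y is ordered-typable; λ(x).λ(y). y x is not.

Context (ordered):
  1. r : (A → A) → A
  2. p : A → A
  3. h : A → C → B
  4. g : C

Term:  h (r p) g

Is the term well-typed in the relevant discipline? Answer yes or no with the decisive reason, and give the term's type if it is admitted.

yes — r, p, h, g: all used, weakening unneeded; term : B
use counts: r: 1×, p: 1×, h: 1×, g: 1×
uses in reading order: h, r, p, g
typing: ✓ — B
across the five disciplines: ordered ✗ | linear ✓ | affine ✓ | relevant ✓ | unrestricted ✓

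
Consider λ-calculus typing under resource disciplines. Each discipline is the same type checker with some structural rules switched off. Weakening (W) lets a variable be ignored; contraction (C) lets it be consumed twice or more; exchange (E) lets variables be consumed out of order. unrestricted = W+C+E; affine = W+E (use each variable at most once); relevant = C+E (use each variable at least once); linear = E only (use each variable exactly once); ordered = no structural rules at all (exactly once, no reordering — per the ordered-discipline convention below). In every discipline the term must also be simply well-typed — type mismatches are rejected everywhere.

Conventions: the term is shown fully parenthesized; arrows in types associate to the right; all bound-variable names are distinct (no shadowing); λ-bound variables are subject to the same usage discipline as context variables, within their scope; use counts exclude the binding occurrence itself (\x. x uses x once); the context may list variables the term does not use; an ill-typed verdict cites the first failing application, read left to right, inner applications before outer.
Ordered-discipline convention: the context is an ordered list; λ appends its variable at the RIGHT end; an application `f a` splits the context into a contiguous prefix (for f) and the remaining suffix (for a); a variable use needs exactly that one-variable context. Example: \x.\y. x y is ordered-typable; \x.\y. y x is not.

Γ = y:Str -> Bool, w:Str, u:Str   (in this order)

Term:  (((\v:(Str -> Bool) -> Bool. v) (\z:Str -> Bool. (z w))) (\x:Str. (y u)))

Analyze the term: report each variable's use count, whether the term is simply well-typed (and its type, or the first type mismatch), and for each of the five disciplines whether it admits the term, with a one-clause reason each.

variable uses: y: 1, w: 1, u: 1, v (bound): 1, z (bound): 1, x (bound): 0
use order (left to right): v, z, w, y, u
typing: ✓ — Bool
ordered: ✗ — needs weakening: x unused
linear: ✗ — needs weakening: x unused
affine: ✓ — none of y, w, u, v, z, x used more than once
relevant: ✗ — needs weakening: x unused
unrestricted: ✓ — typability at Bool is all that's needed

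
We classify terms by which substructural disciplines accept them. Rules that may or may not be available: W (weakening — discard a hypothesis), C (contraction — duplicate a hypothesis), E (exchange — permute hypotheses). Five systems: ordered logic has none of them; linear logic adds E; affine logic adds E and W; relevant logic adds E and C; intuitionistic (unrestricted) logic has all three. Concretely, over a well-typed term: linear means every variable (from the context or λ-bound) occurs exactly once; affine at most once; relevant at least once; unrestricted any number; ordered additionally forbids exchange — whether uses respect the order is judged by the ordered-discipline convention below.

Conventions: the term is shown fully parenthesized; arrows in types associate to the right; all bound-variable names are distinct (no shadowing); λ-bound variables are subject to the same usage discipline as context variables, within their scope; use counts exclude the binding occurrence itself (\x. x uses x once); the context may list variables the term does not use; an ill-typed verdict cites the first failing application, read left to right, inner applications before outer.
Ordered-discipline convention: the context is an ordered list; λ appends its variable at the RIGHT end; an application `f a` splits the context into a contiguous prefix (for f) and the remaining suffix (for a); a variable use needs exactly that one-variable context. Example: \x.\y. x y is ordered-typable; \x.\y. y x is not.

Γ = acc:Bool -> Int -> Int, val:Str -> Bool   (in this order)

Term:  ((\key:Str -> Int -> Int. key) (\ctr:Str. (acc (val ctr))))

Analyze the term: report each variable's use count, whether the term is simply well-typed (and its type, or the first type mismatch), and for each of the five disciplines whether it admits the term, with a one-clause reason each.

counts: acc ×1, val ×1, key [bound] ×1, ctr [bound] ×1
left-to-right use order: key, acc, val, ctr
typing: well-typed at Str -> Int -> Int
ordered ✓ (single-use (acc, val, key, ctr), ordered derivation ok)
linear ✓ (exactly-once usage across acc, val, key, ctr)
affine ✓ (none of acc, val, key, ctr used more than once)
relevant ✓ (none of acc, val, key, ctr goes unused)
unrestricted ✓ (well-typed at Str -> Int -> Int; no restrictions here)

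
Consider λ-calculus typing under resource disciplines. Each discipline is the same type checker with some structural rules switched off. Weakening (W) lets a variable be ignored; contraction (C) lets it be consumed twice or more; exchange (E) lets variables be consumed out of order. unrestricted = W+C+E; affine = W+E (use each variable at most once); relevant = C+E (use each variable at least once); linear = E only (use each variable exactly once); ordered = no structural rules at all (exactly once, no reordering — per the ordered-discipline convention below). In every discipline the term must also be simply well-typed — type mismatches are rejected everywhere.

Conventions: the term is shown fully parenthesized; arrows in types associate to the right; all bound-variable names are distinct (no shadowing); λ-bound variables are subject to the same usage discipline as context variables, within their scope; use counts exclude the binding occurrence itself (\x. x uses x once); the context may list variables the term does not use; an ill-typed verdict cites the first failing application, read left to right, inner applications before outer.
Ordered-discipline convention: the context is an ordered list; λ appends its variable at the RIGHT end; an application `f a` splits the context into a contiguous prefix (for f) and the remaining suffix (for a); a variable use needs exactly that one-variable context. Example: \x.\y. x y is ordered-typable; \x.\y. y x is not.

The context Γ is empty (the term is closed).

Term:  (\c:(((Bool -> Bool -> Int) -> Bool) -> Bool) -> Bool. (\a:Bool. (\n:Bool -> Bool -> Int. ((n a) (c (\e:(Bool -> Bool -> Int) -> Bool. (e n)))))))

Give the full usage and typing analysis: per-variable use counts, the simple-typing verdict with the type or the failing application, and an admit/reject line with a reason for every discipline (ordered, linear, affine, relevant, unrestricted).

usage: c (λ-bound): 1×, a (λ-bound): 1×, n (λ-bound): 2×, e (λ-bound): 1×
left-to-right use order: n, a, c, e, n
typing: well-typed at ((((Bool -> Bool -> Int) -> Bool) -> Bool) -> Bool) -> Bool -> (Bool -> Bool -> Int) -> Int
ordered ✗ (n ×2 used more than once (contraction))
linear ✗ (n ×2 used more than once (contraction))
affine ✗ (n ×2 used more than once (contraction))
relevant ✓ (at least one use each (c, a, n, e))
unrestricted ✓ (simply typable at ((((Bool -> Bool -> Int) -> Bool) -> Bool) -> Bool) -> Bool -> (Bool -> Bool -> Int) -> Int; W, C, E all held)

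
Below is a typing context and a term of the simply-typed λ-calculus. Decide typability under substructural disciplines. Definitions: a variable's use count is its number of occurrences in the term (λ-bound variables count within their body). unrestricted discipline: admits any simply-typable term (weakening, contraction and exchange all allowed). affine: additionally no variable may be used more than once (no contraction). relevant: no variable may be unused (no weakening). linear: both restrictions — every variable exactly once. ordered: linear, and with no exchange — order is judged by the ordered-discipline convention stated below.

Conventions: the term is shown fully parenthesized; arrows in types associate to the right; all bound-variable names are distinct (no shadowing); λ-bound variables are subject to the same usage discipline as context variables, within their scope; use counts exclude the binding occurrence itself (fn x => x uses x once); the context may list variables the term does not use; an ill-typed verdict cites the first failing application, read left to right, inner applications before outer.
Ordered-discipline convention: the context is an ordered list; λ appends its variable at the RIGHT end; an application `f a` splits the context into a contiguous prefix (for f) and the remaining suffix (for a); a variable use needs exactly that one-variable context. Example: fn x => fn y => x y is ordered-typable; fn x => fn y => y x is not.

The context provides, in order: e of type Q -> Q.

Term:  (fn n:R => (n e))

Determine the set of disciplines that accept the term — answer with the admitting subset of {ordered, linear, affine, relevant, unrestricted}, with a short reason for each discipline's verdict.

admitting disciplines: none
variable uses: e=1; n (bound)=1
order of uses: n, e
typing: ill-typed: non-arrow in function slot: R
ordered: ✗ — a type mismatch blocks all five
linear: ✗ — the type mismatch rejects it
affine: ✗ — not simply typable
relevant: ✗ — fails simple typing
unrestricted: ✗ — a type mismatch blocks all five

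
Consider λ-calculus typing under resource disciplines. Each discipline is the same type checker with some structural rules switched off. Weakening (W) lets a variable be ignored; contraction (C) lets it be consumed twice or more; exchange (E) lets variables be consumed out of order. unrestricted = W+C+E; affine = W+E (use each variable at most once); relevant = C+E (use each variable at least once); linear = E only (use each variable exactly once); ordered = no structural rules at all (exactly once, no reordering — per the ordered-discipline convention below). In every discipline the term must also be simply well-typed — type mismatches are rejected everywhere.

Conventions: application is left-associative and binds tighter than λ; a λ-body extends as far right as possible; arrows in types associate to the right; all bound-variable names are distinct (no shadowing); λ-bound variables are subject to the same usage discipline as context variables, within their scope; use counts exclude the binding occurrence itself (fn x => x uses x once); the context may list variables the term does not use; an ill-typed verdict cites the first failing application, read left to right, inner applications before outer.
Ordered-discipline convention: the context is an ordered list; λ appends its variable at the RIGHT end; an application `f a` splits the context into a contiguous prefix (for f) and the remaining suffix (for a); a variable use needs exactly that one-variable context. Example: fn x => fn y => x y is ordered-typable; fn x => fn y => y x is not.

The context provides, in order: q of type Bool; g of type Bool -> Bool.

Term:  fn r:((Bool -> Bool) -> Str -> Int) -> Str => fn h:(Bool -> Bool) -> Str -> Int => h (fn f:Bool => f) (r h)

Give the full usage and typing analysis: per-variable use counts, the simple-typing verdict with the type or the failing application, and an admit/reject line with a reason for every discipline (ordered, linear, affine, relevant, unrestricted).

variable uses: q: 0×; g: 0×; r [bound]: 1×; h [bound]: 2×; f [bound]: 1×
order of uses: h, f, r, h
typing: well-typed — term : (((Bool -> Bool) -> Str -> Int) -> Str) -> ((Bool -> Bool) -> Str -> Int) -> Int
ordered ✗ (h ×2 used more than once (contraction); unused: q, g — weakening required)
linear ✗ (h ×2 used more than once (contraction); unused: q, g — weakening required)
affine ✗ (h ×2 used more than once (contraction))
relevant ✗ (unused: q, g — weakening required)
unrestricted ✓ (well-typed at (((Bool -> Bool) -> Str -> Int) -> Str) -> ((Bool -> Bool) -> Str -> Int) -> Int; no restrictions here)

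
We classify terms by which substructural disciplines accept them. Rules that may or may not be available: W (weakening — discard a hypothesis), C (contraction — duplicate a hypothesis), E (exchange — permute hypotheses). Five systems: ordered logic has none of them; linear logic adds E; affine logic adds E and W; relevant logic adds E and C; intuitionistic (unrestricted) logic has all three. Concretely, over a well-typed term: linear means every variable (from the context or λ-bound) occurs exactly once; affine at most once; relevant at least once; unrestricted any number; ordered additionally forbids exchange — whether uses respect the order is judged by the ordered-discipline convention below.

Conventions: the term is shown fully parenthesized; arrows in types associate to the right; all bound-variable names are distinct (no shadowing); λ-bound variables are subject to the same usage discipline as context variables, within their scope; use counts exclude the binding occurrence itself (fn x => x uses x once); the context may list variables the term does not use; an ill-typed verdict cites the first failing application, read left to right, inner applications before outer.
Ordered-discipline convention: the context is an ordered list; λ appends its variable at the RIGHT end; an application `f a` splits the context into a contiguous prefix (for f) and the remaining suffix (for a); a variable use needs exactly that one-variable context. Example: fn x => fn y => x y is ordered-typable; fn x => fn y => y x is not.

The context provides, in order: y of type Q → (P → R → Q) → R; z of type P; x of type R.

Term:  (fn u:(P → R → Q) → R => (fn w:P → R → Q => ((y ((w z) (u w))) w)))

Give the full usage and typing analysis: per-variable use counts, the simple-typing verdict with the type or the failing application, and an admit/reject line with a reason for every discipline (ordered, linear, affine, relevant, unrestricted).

variable uses: y: 1×; z: 1×; x: 0×; u (bound): 1×; w (bound): 3×
uses in reading order: y, w, z, u, w, w
typing: well-typed at ((P → R → Q) → R) → (P → R → Q) → R
ordered: ✗ — w ×3 used more than once (contraction); unused: x — weakening required
linear: ✗ — w ×3 used more than once (contraction); unused: x — weakening required
affine: ✗ — w ×3 used more than once (contraction)
relevant: ✗ — unused: x — weakening required
unrestricted: ✓ — typability at ((P → R → Q) → R) → (P → R → Q) → R is all that's needed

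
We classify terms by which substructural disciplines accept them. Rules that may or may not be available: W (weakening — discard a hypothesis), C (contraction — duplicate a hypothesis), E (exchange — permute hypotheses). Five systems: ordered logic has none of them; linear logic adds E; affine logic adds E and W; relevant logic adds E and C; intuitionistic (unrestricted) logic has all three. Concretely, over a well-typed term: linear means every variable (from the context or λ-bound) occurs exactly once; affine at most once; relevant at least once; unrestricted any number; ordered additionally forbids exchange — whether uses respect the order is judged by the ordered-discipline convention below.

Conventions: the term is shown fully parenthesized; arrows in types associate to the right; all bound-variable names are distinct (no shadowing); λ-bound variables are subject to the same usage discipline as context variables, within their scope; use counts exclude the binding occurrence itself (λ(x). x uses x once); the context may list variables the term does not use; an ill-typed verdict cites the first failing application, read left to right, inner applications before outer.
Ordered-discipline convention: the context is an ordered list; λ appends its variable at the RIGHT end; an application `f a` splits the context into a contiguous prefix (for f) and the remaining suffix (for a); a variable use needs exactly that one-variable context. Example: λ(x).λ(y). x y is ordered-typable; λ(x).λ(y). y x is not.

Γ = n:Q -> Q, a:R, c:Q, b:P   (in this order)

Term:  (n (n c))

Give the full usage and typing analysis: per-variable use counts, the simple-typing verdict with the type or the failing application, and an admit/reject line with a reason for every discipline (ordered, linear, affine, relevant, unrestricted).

usage: n: 2; a: 0; c: 1; b: 0
uses in reading order: n, n, c
typing: the term checks, with type Q
ordered ✗ (needs contraction — n ×2; needs weakening: a, b unused)
linear ✗ (needs contraction — n ×2; needs weakening: a, b unused)
affine ✗ (needs contraction — n ×2)
relevant ✗ (needs weakening: a, b unused)
unrestricted ✓ (well-typed at Q; no restrictions here)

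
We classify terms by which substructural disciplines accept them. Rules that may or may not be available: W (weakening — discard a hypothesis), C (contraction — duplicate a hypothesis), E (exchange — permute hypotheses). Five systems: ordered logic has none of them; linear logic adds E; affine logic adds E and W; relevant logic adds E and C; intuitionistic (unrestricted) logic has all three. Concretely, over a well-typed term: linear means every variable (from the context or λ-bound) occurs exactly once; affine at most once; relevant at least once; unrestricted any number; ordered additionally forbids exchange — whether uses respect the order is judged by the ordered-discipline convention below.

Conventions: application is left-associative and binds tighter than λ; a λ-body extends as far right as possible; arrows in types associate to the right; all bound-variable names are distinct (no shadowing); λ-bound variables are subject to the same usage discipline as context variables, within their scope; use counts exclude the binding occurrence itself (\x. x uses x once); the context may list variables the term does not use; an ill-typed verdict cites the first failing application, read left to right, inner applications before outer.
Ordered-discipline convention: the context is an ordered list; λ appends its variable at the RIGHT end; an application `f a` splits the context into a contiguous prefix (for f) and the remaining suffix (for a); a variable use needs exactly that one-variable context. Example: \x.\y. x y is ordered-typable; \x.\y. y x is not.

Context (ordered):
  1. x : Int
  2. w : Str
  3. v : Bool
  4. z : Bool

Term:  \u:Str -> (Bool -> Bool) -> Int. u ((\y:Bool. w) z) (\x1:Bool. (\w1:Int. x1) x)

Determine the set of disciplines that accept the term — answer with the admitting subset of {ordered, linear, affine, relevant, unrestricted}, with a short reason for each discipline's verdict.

admitting disciplines: affine, unrestricted
use counts: x: 1, w: 1, v: 0, z: 1, u (bound): 1, y (bound): 0, x1 (bound): 1, w1 (bound): 0
left-to-right use order: u, w, z, x1, x
typing: well-typed — term : (Str -> (Bool -> Bool) -> Int) -> Int
ordered ✗ (v, y, w1 left unused)
linear ✗ (v, y, w1 left unused)
affine ✓ (no duplicate uses among x, w, v, z, u, y, x1, w1)
relevant ✗ (v, y, w1 left unused)
unrestricted ✓ (typability at (Str -> (Bool -> Bool) -> Int) -> Int is all that's needed)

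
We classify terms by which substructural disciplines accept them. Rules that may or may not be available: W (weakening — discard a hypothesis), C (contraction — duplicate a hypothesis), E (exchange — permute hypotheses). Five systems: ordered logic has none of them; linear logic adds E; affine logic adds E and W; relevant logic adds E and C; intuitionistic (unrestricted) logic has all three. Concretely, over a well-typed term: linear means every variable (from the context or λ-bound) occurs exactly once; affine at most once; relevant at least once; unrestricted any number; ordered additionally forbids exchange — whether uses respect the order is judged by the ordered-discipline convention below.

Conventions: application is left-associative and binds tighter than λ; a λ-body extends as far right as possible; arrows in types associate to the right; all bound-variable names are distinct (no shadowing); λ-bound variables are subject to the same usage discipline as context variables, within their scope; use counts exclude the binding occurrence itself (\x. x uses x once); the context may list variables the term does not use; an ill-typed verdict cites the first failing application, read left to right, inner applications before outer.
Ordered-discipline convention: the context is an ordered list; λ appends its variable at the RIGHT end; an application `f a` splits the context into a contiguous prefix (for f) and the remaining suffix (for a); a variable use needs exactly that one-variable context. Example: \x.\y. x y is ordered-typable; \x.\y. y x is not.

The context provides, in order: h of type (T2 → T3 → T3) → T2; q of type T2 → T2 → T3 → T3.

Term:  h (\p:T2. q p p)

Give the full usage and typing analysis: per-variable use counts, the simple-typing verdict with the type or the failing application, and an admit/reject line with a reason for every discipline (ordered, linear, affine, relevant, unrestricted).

variable uses: h ×1; q ×1; p (λ-bound) ×2
order of uses: h, q, p, p
typing: well-typed at T2
ordered ✗ (repeated use of p ×2)
linear ✗ (repeated use of p ×2)
affine ✗ (repeated use of p ×2)
relevant ✓ (h, q, p: all used, weakening unneeded)
unrestricted ✓ (typability at T2 is all that's needed)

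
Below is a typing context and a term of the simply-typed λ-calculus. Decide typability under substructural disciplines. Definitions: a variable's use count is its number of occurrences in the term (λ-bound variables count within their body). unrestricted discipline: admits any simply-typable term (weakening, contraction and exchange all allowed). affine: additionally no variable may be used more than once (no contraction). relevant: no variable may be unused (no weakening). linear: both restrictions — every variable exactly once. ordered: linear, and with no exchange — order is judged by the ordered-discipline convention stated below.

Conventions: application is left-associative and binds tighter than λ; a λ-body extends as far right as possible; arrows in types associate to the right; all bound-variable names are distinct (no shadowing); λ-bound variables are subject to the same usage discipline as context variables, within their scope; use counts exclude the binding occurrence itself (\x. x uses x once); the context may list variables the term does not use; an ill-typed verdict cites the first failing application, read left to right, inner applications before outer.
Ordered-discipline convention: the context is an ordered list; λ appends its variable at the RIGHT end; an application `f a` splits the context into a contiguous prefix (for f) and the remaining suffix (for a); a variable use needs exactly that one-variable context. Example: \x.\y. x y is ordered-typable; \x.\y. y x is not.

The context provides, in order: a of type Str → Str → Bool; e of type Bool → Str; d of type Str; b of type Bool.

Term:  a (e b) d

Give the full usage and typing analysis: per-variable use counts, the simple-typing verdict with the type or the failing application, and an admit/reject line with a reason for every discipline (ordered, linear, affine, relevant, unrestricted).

variable uses: a: 1; e: 1; d: 1; b: 1
use order (left to right): a, e, b, d
typing: ✓ — Bool
ordered ✗ (no ordered split (uses run a, e, b, d))
linear ✓ (single use per variable (a, e, d, b))
affine ✓ (none of a, e, d, b used more than once)
relevant ✓ (none of a, e, d, b goes unused)
unrestricted ✓ (type-checks (Bool) and nothing is barred)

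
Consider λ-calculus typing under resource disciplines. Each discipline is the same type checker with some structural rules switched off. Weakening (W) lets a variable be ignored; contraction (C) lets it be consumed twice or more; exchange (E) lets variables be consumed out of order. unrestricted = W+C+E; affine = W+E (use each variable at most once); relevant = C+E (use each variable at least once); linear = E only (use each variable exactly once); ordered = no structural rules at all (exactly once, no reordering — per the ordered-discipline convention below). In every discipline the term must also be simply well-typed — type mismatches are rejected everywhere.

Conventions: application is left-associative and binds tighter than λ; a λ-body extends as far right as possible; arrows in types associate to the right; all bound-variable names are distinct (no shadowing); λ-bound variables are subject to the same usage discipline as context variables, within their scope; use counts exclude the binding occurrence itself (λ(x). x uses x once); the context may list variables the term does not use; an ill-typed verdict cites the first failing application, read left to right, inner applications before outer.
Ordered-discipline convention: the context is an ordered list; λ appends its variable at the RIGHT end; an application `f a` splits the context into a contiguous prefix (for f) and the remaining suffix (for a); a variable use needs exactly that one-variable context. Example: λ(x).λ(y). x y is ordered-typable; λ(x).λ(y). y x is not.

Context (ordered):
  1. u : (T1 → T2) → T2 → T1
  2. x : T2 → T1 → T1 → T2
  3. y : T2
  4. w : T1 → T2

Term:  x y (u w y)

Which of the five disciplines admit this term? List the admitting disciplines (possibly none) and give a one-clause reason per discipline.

admitted by: relevant, unrestricted
counts: u: 1×; x: 1×; y: 2×; w: 1×
uses in reading order: x, y, u, w, y
typing: the term checks, with type T1 → T2
ordered: ✗, uses contraction: y ×2
linear: ✗, uses contraction: y ×2
affine: ✗, uses contraction: y ×2
relevant: ✓, at least one use each (u, x, y, w)
unrestricted: ✓, well-typed at T1 → T2; no restrictions here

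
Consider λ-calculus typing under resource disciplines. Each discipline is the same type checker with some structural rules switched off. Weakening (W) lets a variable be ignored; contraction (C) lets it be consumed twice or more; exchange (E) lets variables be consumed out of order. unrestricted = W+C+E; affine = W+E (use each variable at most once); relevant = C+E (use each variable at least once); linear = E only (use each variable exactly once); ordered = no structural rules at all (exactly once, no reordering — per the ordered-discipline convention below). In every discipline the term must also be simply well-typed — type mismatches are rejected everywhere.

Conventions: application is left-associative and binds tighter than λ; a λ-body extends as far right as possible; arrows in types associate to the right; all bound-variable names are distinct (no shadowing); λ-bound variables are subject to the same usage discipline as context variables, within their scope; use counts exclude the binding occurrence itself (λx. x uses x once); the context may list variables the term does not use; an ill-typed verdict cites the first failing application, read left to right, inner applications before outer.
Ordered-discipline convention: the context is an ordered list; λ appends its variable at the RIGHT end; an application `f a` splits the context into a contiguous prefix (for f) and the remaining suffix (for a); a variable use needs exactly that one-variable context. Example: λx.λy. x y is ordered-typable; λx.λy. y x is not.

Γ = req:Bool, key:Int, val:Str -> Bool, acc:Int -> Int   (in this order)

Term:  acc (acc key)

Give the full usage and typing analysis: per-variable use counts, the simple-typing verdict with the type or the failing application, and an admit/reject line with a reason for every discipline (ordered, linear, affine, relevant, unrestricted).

variable uses: req ×0; key ×1; val ×0; acc ×2
left-to-right use order: acc, acc, key
typing: well-typed at Int
ordered ✗ (uses contraction: acc ×2; req, val left unused)
linear ✗ (uses contraction: acc ×2; req, val left unused)
affine ✗ (uses contraction: acc ×2)
relevant ✗ (req, val left unused)
unrestricted ✓ (type-checks (Int) and nothing is barred)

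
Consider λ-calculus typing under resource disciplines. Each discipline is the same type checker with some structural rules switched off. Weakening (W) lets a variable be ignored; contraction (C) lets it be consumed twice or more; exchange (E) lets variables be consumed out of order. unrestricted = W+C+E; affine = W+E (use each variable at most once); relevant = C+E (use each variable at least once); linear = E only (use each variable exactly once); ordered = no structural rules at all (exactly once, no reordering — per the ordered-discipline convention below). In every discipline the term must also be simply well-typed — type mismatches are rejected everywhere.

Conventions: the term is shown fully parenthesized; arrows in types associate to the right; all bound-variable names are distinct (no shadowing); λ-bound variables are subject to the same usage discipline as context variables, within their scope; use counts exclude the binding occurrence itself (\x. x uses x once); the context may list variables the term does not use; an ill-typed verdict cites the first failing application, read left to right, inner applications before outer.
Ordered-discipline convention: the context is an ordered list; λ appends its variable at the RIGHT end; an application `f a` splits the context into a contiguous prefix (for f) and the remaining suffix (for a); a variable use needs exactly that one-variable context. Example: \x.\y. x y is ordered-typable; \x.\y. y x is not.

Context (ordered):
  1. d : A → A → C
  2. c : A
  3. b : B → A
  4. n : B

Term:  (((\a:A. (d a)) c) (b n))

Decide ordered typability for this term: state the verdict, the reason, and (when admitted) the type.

yes — one use each (d, c, b, n, a); ordered split holds; term : C
variable uses: d: 1; c: 1; b: 1; n: 1; a (bound): 1
order of uses: d, a, c, b, n
typing: ✓ — C
summary: ordered ✓ | linear ✓ | affine ✓ | relevant ✓ | unrestricted ✓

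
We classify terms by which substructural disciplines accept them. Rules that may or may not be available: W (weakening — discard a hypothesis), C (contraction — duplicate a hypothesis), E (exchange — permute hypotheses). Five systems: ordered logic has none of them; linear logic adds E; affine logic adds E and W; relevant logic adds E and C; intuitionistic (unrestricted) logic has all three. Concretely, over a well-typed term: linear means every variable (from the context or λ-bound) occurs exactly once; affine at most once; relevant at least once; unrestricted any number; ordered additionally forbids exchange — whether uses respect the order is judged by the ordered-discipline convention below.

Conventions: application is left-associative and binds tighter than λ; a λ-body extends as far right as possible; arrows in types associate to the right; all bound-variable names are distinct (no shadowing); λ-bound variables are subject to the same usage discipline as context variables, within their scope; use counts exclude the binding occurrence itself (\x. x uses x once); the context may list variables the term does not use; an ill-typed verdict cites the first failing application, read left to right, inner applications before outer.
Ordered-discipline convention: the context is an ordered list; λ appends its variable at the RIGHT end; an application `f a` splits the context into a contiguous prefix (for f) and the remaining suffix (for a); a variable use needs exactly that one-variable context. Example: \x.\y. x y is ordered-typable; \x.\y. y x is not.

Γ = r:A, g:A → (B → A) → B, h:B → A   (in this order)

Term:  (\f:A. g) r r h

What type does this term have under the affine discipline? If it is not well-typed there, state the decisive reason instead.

not well-typed under affine — needs contraction — r ×2
counts: r: 2×; g: 1×; h: 1×; f (λ-bound): 0×
order of uses: g, r, r, h
typing: well-typed — term : B
across the five disciplines: ordered ✗; linear ✗; affine ✗; relevant ✗; unrestricted ✓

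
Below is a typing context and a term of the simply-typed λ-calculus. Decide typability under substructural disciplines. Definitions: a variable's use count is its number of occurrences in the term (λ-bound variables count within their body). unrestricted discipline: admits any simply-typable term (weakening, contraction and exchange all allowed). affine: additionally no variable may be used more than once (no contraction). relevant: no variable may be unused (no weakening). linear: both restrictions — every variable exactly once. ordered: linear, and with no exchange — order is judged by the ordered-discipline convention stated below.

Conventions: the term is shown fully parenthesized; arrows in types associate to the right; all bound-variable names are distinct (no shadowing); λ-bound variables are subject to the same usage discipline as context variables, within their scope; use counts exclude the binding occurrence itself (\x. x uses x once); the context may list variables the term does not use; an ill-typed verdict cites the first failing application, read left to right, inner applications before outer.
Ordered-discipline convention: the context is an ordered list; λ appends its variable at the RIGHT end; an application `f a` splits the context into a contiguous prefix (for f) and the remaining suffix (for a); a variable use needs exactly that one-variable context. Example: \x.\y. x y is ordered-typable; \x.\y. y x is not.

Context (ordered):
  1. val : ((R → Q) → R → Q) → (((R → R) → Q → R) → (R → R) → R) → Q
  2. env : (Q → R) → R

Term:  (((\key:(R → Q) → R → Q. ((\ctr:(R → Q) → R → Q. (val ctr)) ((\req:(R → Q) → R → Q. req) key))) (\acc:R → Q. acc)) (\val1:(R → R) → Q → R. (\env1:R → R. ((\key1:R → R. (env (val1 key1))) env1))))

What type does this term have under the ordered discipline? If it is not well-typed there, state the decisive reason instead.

term : Q
variable uses: val: 1, env: 1, key [bound]: 1, ctr [bound]: 1, req [bound]: 1, acc [bound]: 1, val1 [bound]: 1, env1 [bound]: 1, key1 [bound]: 1
order of uses: val, ctr, req, key, acc, env, val1, key1, env1
typing: the term checks, with type Q
across the five disciplines: ordered ✓, linear ✓, affine ✓, relevant ✓, unrestricted ✓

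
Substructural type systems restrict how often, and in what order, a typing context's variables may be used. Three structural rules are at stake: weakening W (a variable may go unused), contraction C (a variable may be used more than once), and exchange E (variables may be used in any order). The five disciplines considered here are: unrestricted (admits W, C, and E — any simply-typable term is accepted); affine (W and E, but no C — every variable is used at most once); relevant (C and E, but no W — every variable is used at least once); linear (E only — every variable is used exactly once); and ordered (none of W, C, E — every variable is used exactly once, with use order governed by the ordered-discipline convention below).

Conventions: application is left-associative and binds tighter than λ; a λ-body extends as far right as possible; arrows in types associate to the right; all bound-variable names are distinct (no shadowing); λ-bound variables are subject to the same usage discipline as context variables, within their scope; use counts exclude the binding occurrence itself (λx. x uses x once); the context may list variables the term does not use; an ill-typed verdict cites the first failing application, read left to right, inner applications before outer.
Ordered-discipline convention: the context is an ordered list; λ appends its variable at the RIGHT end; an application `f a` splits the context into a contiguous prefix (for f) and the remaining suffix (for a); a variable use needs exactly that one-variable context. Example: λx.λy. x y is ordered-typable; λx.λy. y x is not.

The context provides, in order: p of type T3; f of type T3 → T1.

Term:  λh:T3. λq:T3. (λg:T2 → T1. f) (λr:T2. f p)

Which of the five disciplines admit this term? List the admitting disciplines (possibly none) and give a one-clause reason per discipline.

admitted by: unrestricted
counts: p: 1, f: 2, h (λ-bound): 0, q (λ-bound): 0, g (λ-bound): 0, r (λ-bound): 0
order of uses: f, f, p
typing: the term checks, with type T3 → T3 → T3 → T1
ordered: ✗, uses contraction: f ×2; unused: h, q, g, r — weakening required
linear: ✗, uses contraction: f ×2; unused: h, q, g, r — weakening required
affine: ✗, uses contraction: f ×2
relevant: ✗, unused: h, q, g, r — weakening required
unrestricted: ✓, type-checks (T3 → T3 → T3 → T1) and nothing is barred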